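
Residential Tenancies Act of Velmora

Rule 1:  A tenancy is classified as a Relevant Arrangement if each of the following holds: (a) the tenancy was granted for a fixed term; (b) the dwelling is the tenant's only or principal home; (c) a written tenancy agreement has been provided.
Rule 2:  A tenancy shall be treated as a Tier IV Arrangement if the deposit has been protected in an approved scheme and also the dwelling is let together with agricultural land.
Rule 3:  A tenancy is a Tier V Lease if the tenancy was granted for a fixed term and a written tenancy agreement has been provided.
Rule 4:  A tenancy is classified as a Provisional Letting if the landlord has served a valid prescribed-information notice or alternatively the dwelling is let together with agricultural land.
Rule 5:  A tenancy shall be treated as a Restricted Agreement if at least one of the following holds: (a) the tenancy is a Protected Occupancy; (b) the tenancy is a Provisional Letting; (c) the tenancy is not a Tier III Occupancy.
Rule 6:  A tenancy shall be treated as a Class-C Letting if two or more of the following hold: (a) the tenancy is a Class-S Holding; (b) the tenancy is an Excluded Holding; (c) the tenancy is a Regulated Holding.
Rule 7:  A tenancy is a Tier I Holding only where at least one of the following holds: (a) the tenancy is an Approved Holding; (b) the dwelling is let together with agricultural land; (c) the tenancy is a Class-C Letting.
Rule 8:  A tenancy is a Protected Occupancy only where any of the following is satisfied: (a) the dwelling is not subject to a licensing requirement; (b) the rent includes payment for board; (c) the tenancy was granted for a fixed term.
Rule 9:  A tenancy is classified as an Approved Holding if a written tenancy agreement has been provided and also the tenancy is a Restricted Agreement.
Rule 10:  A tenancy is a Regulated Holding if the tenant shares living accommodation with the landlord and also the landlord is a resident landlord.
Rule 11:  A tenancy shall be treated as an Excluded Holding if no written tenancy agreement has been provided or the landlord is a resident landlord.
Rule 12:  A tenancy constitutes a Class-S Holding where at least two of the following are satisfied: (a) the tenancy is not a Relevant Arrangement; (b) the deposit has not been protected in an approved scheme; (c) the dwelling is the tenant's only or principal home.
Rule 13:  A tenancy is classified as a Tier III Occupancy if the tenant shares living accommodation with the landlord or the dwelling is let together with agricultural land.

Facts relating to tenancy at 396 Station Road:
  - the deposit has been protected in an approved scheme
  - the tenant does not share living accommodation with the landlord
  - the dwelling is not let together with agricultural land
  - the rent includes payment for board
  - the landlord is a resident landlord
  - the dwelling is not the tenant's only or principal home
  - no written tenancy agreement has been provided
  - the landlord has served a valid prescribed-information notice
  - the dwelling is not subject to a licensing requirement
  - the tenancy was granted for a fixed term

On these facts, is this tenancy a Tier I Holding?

No

rule 8 — Protected Occupancy: [the dwelling is not subject to a licensing requirement? yes] OR [the rent includes payment for board? yes] OR [the tenancy was granted for a fixed term? yes] → satisfied.
rule 4 — Provisional Letting: [the landlord has served a valid prescribed-information notice? yes] OR [the dwelling is let together with agricultural land? no] → satisfied.
rule 13 — Tier III Occupancy: [the tenant shares living accommodation with the landlord? no] OR [the dwelling is let together with agricultural land? no] → not satisfied.
rule 5 — Restricted Agreement: [Protected Occupancy (rule 8)? yes] OR [Provisional Letting (rule 4)? yes] OR [not a Tier III Occupancy (rule 13)? yes] → satisfied.
rule 9 — Approved Holding: [a written tenancy agreement has been provided? no] AND [Restricted Agreement (rule 5)? yes] → not satisfied.
rule 1 — Relevant Arrangement: [the tenancy was granted for a fixed term? yes] AND [the dwelling is the tenant's only or principal home? no] AND [a written tenancy agreement has been provided? no] → not satisfied.
rule 12 — Class-S Holding: not a Relevant Arrangement (rule 1)? yes; the deposit has not been protected in an approved scheme? no; the dwelling is the tenant's only or principal home? no — 1 of 3 hold (need ≥2) → not satisfied.
rule 11 — Excluded Holding: [no written tenancy agreement has been provided? yes] OR [the landlord is a resident landlord? yes] → satisfied.
rule 10 — Regulated Holding: [the tenant shares living accommodation with the landlord? no] AND [the landlord is a resident landlord? yes] → not satisfied.
rule 6 — Class-C Letting: Class-S Holding (rule 12)? no; Excluded Holding (rule 11)? yes; Regulated Holding (rule 10)? no — 1 of 3 hold (need ≥2) → not satisfied.
rule 7 — Tier I Holding: [Approved Holding (rule 9)? no] OR [the dwelling is let together with agricultural land? no] OR [Class-C Letting (rule 6)? no] → not satisfied.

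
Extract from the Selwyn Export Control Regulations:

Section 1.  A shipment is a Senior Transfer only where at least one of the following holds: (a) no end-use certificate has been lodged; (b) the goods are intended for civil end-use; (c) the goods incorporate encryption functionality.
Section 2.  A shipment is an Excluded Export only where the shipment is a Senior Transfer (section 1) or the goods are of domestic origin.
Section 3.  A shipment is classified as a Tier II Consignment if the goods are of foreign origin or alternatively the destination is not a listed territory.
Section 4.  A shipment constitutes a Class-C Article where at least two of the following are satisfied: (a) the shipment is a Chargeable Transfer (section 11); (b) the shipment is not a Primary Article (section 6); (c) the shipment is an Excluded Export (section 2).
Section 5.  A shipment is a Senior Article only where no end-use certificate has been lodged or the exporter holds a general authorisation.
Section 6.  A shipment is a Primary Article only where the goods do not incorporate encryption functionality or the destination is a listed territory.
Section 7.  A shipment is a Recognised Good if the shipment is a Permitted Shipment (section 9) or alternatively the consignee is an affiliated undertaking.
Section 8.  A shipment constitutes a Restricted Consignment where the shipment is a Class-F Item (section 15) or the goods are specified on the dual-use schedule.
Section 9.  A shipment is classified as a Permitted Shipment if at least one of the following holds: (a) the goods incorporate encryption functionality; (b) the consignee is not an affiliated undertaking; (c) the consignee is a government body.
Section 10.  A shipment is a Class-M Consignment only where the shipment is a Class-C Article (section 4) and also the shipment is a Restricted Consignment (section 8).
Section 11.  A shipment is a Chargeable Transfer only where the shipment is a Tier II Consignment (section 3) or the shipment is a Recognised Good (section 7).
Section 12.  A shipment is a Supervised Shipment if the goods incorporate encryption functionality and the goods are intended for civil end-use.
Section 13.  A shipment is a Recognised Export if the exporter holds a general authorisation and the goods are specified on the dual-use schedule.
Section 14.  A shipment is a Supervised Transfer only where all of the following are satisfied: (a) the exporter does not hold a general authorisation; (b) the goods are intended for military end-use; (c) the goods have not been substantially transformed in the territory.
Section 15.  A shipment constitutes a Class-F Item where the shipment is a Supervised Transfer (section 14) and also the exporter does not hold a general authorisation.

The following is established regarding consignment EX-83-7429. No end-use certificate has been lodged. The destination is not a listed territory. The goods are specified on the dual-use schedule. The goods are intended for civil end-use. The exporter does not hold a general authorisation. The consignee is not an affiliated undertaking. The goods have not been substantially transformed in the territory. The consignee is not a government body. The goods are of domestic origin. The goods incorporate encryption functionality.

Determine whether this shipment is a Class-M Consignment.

Yes

section 3 — Tier II Consignment: [the goods are of foreign origin? no] OR [the destination is not a listed territory? yes] → satisfied.
section 9 — Permitted Shipment: [the goods incorporate encryption functionality? yes] OR [the consignee is not an affiliated undertaking? yes] OR [the consignee is a government body? no] → satisfied.
section 7 — Recognised Good: [Permitted Shipment (section 9)? yes] OR [the consignee is an affiliated undertaking? no] → satisfied.
section 11 — Chargeable Transfer: [Tier II Consignment (section 3)? yes] OR [Recognised Good (section 7)? yes] → satisfied.
section 6 — Primary Article: [the goods do not incorporate encryption functionality? no] OR [the destination is a listed territory? no] → not satisfied.
section 1 — Senior Transfer: [no end-use certificate has been lodged? yes] OR [the goods are intended for civil end-use? yes] OR [the goods incorporate encryption functionality? yes] → satisfied.
section 2 — Excluded Export: [Senior Transfer (section 1)? yes] OR [the goods are of domestic origin? yes] → satisfied.
section 4 — Class-C Article: Chargeable Transfer (section 11)? yes; not a Primary Article (section 6)? yes; Excluded Export (section 2)? yes — 3 of 3 hold (need ≥2) → satisfied.
section 14 — Supervised Transfer: [the exporter does not hold a general authorisation? yes] AND [the goods are intended for military end-use? no] AND [the goods have not been substantially transformed in the territory? yes] → not satisfied.
section 15 — Class-F Item: [Supervised Transfer (section 14)? no] AND [the exporter does not hold a general authorisation? yes] → not satisfied.
section 8 — Restricted Consignment: [Class-F Item (section 15)? no] OR [the goods are specified on the dual-use schedule? yes] → satisfied.
section 10 — Class-M Consignment: [Class-C Article (section 4)? yes] AND [Restricted Consignment (section 8)? yes] → satisfied.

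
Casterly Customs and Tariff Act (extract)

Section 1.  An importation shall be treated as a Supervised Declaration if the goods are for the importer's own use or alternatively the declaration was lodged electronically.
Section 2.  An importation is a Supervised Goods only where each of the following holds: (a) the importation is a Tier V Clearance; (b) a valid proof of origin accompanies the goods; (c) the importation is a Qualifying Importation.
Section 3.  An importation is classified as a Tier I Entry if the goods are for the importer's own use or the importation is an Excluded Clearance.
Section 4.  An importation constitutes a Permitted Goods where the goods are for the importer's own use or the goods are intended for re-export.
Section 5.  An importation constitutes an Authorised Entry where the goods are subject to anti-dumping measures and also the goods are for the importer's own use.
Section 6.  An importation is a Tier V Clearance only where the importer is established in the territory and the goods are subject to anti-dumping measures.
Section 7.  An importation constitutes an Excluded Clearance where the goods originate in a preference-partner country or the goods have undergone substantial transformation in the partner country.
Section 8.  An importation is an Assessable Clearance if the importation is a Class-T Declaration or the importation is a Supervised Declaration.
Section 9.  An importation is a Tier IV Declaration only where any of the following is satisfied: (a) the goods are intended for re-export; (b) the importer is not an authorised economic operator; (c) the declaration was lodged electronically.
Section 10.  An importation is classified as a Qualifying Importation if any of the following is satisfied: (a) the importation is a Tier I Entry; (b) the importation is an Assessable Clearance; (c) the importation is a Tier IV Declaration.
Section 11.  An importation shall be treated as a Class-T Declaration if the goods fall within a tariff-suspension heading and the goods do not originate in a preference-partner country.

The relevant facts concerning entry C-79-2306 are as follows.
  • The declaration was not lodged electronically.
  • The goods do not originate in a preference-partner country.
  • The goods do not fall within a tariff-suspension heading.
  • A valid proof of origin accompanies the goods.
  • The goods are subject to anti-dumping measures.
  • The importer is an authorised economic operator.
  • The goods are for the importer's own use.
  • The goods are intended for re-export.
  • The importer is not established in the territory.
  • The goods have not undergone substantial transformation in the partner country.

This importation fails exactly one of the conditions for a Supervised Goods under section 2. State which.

Under section 6: the importer is established in the territory? no; and the goods are subject to anti-dumping measures? yes. So the importation is not a Tier V Clearance.
Under section 7: the goods originate in a preference-partner country? no; or the goods have undergone substantial transformation in the partner country? no. So the importation is not an Excluded Clearance.
Under section 3: the goods are for the importer's own use? yes; or Excluded Clearance (section 7)? no. So the importation is a Tier I Entry.
Under section 11: the goods fall within a tariff-suspension heading? no; and the goods do not originate in a preference-partner country? yes. So the importation is not a Class-T Declaration.
Under section 1: the goods are for the importer's own use? yes; or the declaration was lodged electronically? no. So the importation is a Supervised Declaration.
Under section 8: Class-T Declaration (section 11)? no; or Supervised Declaration (section 1)? yes. So the importation is an Assessable Clearance.
Under section 9: the goods are intended for re-export? yes; or the importer is not an authorised economic operator? no; or the declaration was lodged electronically? no. So the importation is a Tier IV Declaration.
Under section 10: Tier I Entry (section 3)? yes; or Assessable Clearance (section 8)? yes; or Tier IV Declaration (section 9)? yes. So the importation is a Qualifying Importation.
Under section 2: Tier V Clearance (section 6)? no; and a valid proof of origin accompanies the goods? yes; and Qualifying Importation (section 10)? yes. So the importation is not a Supervised Goods.

Tier V Clearance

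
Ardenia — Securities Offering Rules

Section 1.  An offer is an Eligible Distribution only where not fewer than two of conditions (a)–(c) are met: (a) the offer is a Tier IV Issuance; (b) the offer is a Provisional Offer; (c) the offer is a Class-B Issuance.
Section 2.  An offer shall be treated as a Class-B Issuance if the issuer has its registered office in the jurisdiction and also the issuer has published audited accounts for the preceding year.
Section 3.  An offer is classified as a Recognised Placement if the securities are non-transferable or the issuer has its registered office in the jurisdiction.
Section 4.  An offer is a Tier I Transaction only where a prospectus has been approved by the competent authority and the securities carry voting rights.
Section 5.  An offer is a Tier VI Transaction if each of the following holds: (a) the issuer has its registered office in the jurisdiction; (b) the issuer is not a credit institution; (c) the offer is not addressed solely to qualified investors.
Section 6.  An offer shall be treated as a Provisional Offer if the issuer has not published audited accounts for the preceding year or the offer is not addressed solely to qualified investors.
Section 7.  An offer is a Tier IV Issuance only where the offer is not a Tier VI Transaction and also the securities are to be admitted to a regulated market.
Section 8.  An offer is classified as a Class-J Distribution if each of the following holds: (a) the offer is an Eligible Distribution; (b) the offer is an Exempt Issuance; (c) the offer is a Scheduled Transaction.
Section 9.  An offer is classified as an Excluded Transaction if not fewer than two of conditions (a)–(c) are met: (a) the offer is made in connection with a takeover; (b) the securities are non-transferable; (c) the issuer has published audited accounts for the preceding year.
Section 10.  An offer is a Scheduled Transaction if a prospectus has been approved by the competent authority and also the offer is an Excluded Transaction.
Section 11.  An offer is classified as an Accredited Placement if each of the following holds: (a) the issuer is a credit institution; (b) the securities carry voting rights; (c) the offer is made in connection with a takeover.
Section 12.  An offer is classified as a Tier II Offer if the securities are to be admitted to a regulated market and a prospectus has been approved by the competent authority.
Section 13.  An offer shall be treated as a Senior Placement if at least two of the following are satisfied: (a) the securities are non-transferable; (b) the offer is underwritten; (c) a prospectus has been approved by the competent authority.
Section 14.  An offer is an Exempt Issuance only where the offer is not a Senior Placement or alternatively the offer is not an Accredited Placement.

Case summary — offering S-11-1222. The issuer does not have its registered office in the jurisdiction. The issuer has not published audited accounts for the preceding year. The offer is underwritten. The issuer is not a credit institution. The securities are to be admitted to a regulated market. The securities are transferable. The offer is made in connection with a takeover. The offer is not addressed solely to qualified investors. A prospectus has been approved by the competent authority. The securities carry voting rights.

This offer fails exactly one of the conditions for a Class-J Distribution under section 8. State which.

Scheduled Transaction

section 5 — Tier VI Transaction: [the issuer has its registered office in the jurisdiction? no] AND [the issuer is not a credit institution? yes] AND [the offer is not addressed solely to qualified investors? yes] → not satisfied.
section 7 — Tier IV Issuance: [not a Tier VI Transaction (section 5)? yes] AND [the securities are to be admitted to a regulated market? yes] → satisfied.
section 6 — Provisional Offer: [the issuer has not published audited accounts for the preceding year? yes] OR [the offer is not addressed solely to qualified investors? yes] → satisfied.
section 2 — Class-B Issuance: [the issuer has its registered office in the jurisdiction? no] AND [the issuer has published audited accounts for the preceding year? no] → not satisfied.
section 1 — Eligible Distribution: Tier IV Issuance (section 7)? yes; Provisional Offer (section 6)? yes; Class-B Issuance (section 2)? no — 2 of 3 hold (need ≥2) → satisfied.
section 13 — Senior Placement: the securities are non-transferable? no; the offer is underwritten? yes; a prospectus has been approved by the competent authority? yes — 2 of 3 hold (need ≥2) → satisfied.
section 11 — Accredited Placement: [the issuer is a credit institution? no] AND [the securities carry voting rights? yes] AND [the offer is made in connection with a takeover? yes] → not satisfied.
section 14 — Exempt Issuance: [not a Senior Placement (section 13)? no] OR [not an Accredited Placement (section 11)? yes] → satisfied.
section 9 — Excluded Transaction: the offer is made in connection with a takeover? yes; the securities are non-transferable? no; the issuer has published audited accounts for the preceding year? no — 1 of 3 hold (need ≥2) → not satisfied.
section 10 — Scheduled Transaction: [a prospectus has been approved by the competent authority? yes] AND [Excluded Transaction (section 9)? no] → not satisfied.
section 8 — Class-J Distribution: [Eligible Distribution (section 1)? yes] AND [Exempt Issuance (section 14)? yes] AND [Scheduled Transaction (section 10)? no] → not satisfied.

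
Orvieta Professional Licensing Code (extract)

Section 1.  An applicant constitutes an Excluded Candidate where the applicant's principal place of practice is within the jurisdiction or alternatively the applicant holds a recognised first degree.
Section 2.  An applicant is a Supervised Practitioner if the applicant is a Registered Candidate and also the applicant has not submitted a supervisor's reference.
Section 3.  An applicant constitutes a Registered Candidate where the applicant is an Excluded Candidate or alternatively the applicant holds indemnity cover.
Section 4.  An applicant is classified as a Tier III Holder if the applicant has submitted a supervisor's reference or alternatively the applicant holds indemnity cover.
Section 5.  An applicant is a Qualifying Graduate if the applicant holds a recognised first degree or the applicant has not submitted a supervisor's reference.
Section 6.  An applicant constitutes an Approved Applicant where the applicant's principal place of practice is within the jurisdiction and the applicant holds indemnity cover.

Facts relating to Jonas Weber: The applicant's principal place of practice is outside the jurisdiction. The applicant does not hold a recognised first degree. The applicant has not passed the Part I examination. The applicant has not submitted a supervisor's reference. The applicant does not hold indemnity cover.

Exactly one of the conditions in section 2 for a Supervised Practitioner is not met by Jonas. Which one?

section 1 — Excluded Candidate: [the applicant's principal place of practice is within the jurisdiction? no] OR [the applicant holds a recognised first degree? no] → not satisfied.
section 3 — Registered Candidate: [Excluded Candidate (section 1)? no] OR [the applicant holds indemnity cover? no] → not satisfied.
section 2 — Supervised Practitioner: [Registered Candidate (section 3)? no] AND [the applicant has not submitted a supervisor's reference? yes] → not satisfied.

Registered Candidate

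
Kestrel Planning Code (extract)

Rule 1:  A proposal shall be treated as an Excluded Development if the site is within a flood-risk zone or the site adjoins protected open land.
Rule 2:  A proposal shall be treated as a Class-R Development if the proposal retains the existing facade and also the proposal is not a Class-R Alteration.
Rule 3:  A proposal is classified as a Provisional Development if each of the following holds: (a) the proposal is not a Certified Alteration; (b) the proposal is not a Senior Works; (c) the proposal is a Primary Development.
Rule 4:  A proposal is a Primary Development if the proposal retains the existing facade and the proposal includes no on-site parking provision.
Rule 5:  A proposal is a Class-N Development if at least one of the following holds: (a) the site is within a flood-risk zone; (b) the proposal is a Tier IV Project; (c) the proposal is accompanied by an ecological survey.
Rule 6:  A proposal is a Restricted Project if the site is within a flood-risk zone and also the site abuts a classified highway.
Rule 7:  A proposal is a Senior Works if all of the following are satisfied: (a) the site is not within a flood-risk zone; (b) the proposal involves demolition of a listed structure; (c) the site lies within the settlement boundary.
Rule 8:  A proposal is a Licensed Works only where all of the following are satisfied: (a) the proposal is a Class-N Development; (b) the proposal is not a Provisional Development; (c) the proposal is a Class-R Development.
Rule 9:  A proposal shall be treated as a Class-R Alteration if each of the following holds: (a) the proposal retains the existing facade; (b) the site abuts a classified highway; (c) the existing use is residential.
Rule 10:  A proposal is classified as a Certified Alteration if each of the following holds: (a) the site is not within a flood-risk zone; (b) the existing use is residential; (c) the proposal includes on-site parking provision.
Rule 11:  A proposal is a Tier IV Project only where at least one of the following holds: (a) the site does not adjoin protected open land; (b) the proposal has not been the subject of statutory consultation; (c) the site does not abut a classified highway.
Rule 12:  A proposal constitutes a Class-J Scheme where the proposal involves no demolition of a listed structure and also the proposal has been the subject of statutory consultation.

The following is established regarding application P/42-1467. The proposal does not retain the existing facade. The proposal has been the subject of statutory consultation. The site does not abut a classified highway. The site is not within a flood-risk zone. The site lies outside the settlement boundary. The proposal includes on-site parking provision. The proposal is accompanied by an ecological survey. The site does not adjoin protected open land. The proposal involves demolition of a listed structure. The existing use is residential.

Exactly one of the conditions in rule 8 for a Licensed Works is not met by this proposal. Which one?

Class-R Development

Under rule 11: the site does not adjoin protected open land? yes; or the proposal has not been the subject of statutory consultation? no; or the site does not abut a classified highway? yes. So the proposal is a Tier IV Project.
Under rule 5: the site is within a flood-risk zone? no; or Tier IV Project (rule 11)? yes; or the proposal is accompanied by an ecological survey? yes. So the proposal is a Class-N Development.
Under rule 10: the site is not within a flood-risk zone? yes; and the existing use is residential? yes; and the proposal includes on-site parking provision? yes. So the proposal is a Certified Alteration.
Under rule 7: the site is not within a flood-risk zone? yes; and the proposal involves demolition of a listed structure? yes; and the site lies within the settlement boundary? no. So the proposal is not a Senior Works.
Under rule 4: the proposal retains the existing facade? no; and the proposal includes no on-site parking provision? no. So the proposal is not a Primary Development.
Under rule 3: not a Certified Alteration (rule 10)? no; and not a Senior Works (rule 7)? yes; and Primary Development (rule 4)? no. So the proposal is not a Provisional Development.
Under rule 9: the proposal retains the existing facade? no; and the site abuts a classified highway? no; and the existing use is residential? yes. So the proposal is not a Class-R Alteration.
Under rule 2: the proposal retains the existing facade? no; and not a Class-R Alteration (rule 9)? yes. So the proposal is not a Class-R Development.
Under rule 8: Class-N Development (rule 5)? yes; and not a Provisional Development (rule 3)? yes; and Class-R Development (rule 2)? no. So the proposal is not a Licensed Works.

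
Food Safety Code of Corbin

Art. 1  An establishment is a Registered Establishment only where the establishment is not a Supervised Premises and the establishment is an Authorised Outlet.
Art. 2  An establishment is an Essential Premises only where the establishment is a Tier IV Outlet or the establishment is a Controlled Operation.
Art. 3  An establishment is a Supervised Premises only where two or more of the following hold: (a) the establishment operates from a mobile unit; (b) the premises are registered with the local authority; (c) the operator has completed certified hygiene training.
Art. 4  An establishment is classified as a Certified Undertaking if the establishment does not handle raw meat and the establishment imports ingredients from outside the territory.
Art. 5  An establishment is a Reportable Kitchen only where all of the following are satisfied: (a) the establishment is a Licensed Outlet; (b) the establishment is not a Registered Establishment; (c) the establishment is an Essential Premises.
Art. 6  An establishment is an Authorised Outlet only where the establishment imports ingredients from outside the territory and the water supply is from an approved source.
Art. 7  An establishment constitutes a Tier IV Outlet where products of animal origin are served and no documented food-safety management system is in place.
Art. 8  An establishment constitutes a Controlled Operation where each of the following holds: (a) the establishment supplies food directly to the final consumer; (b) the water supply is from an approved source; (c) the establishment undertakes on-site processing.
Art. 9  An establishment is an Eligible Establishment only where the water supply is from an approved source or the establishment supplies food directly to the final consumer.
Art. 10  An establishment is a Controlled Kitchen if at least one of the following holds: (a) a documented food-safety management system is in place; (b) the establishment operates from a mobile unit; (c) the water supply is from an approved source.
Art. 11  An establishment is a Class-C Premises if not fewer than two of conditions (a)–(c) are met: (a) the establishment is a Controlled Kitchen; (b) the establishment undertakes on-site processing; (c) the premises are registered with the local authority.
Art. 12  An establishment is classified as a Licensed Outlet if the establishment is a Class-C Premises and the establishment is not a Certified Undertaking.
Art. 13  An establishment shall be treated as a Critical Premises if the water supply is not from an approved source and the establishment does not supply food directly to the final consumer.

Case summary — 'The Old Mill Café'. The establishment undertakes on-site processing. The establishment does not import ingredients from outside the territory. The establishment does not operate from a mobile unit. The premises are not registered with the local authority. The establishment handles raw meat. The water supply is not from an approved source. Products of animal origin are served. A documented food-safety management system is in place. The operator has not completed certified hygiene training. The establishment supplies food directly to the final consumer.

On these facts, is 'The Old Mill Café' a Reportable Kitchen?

No

article 10 — Controlled Kitchen: [a documented food-safety management system is in place? yes] OR [the establishment operates from a mobile unit? no] OR [the water supply is from an approved source? no] → satisfied.
article 11 — Class-C Premises: Controlled Kitchen (article 10)? yes; the establishment undertakes on-site processing? yes; the premises are registered with the local authority? no — 2 of 3 hold (need ≥2) → satisfied.
article 4 — Certified Undertaking: [the establishment does not handle raw meat? no] AND [the establishment imports ingredients from outside the territory? no] → not satisfied.
article 12 — Licensed Outlet: [Class-C Premises (article 11)? yes] AND [not a Certified Undertaking (article 4)? yes] → satisfied.
article 3 — Supervised Premises: the establishment operates from a mobile unit? no; the premises are registered with the local authority? no; the operator has completed certified hygiene training? no — 0 of 3 hold (need ≥2) → not satisfied.
article 6 — Authorised Outlet: [the establishment imports ingredients from outside the territory? no] AND [the water supply is from an approved source? no] → not satisfied.
article 1 — Registered Establishment: [not a Supervised Premises (article 3)? yes] AND [Authorised Outlet (article 6)? no] → not satisfied.
article 7 — Tier IV Outlet: [products of animal origin are served? yes] AND [no documented food-safety management system is in place? no] → not satisfied.
article 8 — Controlled Operation: [the establishment supplies food directly to the final consumer? yes] AND [the water supply is from an approved source? no] AND [the establishment undertakes on-site processing? yes] → not satisfied.
article 2 — Essential Premises: [Tier IV Outlet (article 7)? no] OR [Controlled Operation (article 8)? no] → not satisfied.
article 5 — Reportable Kitchen: [Licensed Outlet (article 12)? yes] AND [not a Registered Establishment (article 1)? yes] AND [Essential Premises (article 2)? no] → not satisfied.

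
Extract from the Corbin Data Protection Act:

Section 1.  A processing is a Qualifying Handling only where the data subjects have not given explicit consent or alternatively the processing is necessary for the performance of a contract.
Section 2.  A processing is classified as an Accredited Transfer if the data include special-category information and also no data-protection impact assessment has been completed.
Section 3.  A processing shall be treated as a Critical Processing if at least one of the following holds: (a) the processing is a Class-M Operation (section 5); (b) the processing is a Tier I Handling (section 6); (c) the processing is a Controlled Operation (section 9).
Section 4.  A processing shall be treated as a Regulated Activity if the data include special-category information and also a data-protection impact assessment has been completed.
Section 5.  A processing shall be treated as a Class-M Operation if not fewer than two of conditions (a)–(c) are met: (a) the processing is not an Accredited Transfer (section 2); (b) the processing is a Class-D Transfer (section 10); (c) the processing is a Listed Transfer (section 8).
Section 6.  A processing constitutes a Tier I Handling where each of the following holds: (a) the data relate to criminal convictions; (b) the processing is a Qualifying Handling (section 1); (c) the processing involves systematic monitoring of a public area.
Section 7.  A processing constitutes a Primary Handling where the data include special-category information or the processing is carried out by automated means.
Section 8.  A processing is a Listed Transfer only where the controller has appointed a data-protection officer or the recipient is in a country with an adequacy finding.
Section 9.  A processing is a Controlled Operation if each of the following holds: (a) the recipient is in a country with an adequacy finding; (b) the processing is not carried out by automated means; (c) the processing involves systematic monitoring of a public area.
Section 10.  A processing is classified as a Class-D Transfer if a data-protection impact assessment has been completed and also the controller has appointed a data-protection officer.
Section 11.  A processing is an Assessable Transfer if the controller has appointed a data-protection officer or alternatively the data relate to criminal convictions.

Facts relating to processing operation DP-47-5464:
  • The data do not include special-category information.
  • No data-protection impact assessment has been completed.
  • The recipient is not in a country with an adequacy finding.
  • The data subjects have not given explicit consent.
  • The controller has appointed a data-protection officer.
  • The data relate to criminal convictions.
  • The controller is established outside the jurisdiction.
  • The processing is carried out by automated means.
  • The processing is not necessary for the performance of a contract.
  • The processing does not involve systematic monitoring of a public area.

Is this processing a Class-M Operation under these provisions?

Under section 2: the data include special-category information? no; and no data-protection impact assessment has been completed? yes. So the processing is not an Accredited Transfer.
Under section 10: a data-protection impact assessment has been completed? no; and the controller has appointed a data-protection officer? yes. So the processing is not a Class-D Transfer.
Under section 8: the controller has appointed a data-protection officer? yes; or the recipient is in a country with an adequacy finding? no. So the processing is a Listed Transfer.
Under section 5: not an Accredited Transfer (section 2)? yes; Class-D Transfer (section 10)? no; Listed Transfer (section 8)? yes — 2 of 3 hold (need ≥2) → satisfied.

Yes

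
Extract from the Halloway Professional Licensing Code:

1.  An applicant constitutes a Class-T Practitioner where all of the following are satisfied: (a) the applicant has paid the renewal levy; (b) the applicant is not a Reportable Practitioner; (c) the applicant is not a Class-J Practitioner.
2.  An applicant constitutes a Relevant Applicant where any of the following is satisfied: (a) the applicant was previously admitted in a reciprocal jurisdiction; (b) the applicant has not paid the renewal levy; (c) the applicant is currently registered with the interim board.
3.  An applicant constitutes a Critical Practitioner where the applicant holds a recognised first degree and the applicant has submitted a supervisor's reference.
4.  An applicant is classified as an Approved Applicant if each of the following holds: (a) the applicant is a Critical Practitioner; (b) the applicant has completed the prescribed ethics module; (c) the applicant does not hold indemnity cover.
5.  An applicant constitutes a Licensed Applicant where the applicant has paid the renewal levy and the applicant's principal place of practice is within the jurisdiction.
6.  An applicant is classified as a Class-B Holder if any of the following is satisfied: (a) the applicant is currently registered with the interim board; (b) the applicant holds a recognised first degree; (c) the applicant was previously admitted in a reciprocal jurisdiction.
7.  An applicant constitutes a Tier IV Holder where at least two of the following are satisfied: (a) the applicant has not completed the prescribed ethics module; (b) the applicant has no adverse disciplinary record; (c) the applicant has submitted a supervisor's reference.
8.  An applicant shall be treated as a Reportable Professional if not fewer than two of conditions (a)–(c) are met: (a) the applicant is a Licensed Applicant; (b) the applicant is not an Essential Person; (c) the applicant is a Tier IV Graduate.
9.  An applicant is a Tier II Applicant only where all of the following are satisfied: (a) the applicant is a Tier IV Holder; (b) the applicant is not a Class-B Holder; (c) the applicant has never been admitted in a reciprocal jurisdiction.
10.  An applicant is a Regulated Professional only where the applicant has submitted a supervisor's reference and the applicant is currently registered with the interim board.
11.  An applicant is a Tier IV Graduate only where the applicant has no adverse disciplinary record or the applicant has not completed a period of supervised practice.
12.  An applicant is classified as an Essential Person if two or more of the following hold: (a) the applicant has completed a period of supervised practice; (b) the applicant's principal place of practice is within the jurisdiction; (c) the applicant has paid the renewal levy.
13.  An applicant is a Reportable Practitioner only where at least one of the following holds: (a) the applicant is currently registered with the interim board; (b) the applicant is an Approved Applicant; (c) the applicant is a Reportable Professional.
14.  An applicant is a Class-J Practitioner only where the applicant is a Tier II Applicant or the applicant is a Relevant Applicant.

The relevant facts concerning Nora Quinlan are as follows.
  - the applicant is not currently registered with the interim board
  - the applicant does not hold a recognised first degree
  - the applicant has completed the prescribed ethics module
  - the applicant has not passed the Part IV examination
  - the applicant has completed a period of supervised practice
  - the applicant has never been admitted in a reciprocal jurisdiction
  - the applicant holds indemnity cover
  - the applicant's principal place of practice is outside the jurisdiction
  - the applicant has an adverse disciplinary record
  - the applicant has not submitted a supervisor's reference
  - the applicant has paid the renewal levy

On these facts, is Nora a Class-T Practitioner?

Yes

paragraph 3 — Critical Practitioner: [the applicant holds a recognised first degree? no] AND [the applicant has submitted a supervisor's reference? no] → not satisfied.
paragraph 4 — Approved Applicant: [Critical Practitioner (paragraph 3)? no] AND [the applicant has completed the prescribed ethics module? yes] AND [the applicant does not hold indemnity cover? no] → not satisfied.
paragraph 5 — Licensed Applicant: [the applicant has paid the renewal levy? yes] AND [the applicant's principal place of practice is within the jurisdiction? no] → not satisfied.
paragraph 12 — Essential Person: the applicant has completed a period of supervised practice? yes; the applicant's principal place of practice is within the jurisdiction? no; the applicant has paid the renewal levy? yes — 2 of 3 hold (need ≥2) → satisfied.
paragraph 11 — Tier IV Graduate: [the applicant has no adverse disciplinary record? no] OR [the applicant has not completed a period of supervised practice? no] → not satisfied.
paragraph 8 — Reportable Professional: Licensed Applicant (paragraph 5)? no; not an Essential Person (paragraph 12)? no; Tier IV Graduate (paragraph 11)? no — 0 of 3 hold (need ≥2) → not satisfied.
paragraph 13 — Reportable Practitioner: [the applicant is currently registered with the interim board? no] OR [Approved Applicant (paragraph 4)? no] OR [Reportable Professional (paragraph 8)? no] → not satisfied.
paragraph 7 — Tier IV Holder: the applicant has not completed the prescribed ethics module? no; the applicant has no adverse disciplinary record? no; the applicant has submitted a supervisor's reference? no — 0 of 3 hold (need ≥2) → not satisfied.
paragraph 6 — Class-B Holder: [the applicant is currently registered with the interim board? no] OR [the applicant holds a recognised first degree? no] OR [the applicant was previously admitted in a reciprocal jurisdiction? no] → not satisfied.
paragraph 9 — Tier II Applicant: [Tier IV Holder (paragraph 7)? no] AND [not a Class-B Holder (paragraph 6)? yes] AND [the applicant has never been admitted in a reciprocal jurisdiction? yes] → not satisfied.
paragraph 2 — Relevant Applicant: [the applicant was previously admitted in a reciprocal jurisdiction? no] OR [the applicant has not paid the renewal levy? no] OR [the applicant is currently registered with the interim board? no] → not satisfied.
paragraph 14 — Class-J Practitioner: [Tier II Applicant (paragraph 9)? no] OR [Relevant Applicant (paragraph 2)? no] → not satisfied.
paragraph 1 — Class-T Practitioner: [the applicant has paid the renewal levy? yes] AND [not a Reportable Practitioner (paragraph 13)? yes] AND [not a Class-J Practitioner (paragraph 14)? yes] → satisfied.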